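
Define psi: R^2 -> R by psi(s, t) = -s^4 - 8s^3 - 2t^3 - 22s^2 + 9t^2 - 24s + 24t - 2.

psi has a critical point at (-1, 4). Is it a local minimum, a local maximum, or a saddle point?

local maximum

The mixed partial ∂²psi/∂s∂t is 0, so the Hessian at any point is diag(psi_ss, psi_tt) = diag(-4(3s^2 + 12s + 11), 6(-2t + 3)).
At (-1, 4): H = diag(-8, -30).
Both eigenvalues are negative, so H is negative definite: a local maximum.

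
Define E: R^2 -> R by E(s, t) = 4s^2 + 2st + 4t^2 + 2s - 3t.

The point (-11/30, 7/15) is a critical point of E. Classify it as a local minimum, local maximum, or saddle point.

The Hessian of E is constant: H = [[8, 2], [2, 8]].
det(H) = 8·8 − 2² = 60.
det(H) > 0 and tr(H) = 16 > 0, so H is positive definite and the point is a local minimum.

local minimum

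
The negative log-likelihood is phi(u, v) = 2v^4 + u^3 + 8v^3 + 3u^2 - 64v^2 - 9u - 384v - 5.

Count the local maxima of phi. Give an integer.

phi separates as a function of u plus a function of v, so ∇phi=0 decouples.
∂phi/∂u = 3(u - 1)(u + 3) = 0 at u ∈ {-3, 1}; ∂phi/∂v = 8(v - 4)(v + 3)(v + 4) = 0 at v ∈ {-4, -3, 4}.
The Hessian is diagonal: diag(phi_uu, phi_vv). Second derivatives: phi_uu(-3)=-12, phi_uu(1)=12; phi_vv(-4)=64, phi_vv(-3)=-56, phi_vv(4)=448.
Local maxima occur where both diagonal entries negative: (-3, -3). Count: 1.

1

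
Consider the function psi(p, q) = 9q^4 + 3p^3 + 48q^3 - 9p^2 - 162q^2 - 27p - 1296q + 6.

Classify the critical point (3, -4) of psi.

The mixed partial ∂²psi/∂p∂q is 0, so the Hessian at any point is diag(psi_pp, psi_qq) = diag(18(p - 1), 36(3q^2 + 8q - 9)).
At (3, -4): H = diag(36, 252).
Both eigenvalues are positive, so H is positive definite: a local minimum.

local minimum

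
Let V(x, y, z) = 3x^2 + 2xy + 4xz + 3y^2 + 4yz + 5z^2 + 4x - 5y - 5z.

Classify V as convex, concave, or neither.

V is quadratic, so its Hessian is the constant matrix H = [[6, 2, 4], [2, 6, 4], [4, 4, 10]].
Leading principal minors: 6, 32, 192.
All positive ⇒ H ≻ 0 ⇒ convex.

convex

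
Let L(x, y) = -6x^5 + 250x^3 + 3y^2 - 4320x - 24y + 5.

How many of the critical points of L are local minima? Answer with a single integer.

2

L separates as a function of x plus a function of y, so ∇L=0 decouples.
∂L/∂x = -30(x - 4)(x - 3)(x + 3)(x + 4) = 0 at x ∈ {-4, -3, 3, 4}; ∂L/∂y = 6(y - 4) = 0 at y ∈ {4}.
The Hessian is diagonal: diag(L_xx, L_yy). Second derivatives: L_xx(-4)=1680, L_xx(-3)=-1260, L_xx(3)=1260, L_xx(4)=-1680; L_yy(4)=6.
Local minima occur where both diagonal entries positive: (-4, 4), (3, 4). Count: 2.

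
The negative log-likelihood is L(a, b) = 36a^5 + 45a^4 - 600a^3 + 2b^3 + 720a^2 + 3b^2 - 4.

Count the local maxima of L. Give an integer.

2

L separates as a function of a plus a function of b, so ∇L=0 decouples.
∂L/∂a = 180a(a - 2)(a - 1)(a + 4) = 0 at a ∈ {-4, 0, 1, 2}; ∂L/∂b = 6b(b + 1) = 0 at b ∈ {-1, 0}.
The Hessian is diagonal: diag(L_aa, L_bb). Second derivatives: L_aa(-4)=-21600, L_aa(0)=1440, L_aa(1)=-900, L_aa(2)=2160; L_bb(-1)=-6, L_bb(0)=6.
Local maxima occur where both diagonal entries negative: (-4, -1), (1, -1). Count: 2.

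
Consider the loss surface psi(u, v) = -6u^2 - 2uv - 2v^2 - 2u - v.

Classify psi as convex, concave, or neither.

concave

psi is quadratic, so its Hessian is the constant matrix H = [[-12, -2], [-2, -4]].
det(H) = 44, tr(H) = -16.
det(H) > 0 and tr(H) < 0, so H is negative definite everywhere: concave.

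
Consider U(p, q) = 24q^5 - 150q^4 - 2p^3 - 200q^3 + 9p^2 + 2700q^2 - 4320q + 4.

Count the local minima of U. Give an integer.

U separates as a function of p plus a function of q, so ∇U=0 decouples.
∂U/∂p = -6p(p - 3) = 0 at p ∈ {0, 3}; ∂U/∂q = 120(q - 4)(q - 3)(q - 1)(q + 3) = 0 at q ∈ {-3, 1, 3, 4}.
The Hessian is diagonal: diag(U_pp, U_qq). Second derivatives: U_pp(0)=18, U_pp(3)=-18; U_qq(-3)=-20160, U_qq(1)=2880, U_qq(3)=-1440, U_qq(4)=2520.
Local minima occur where both diagonal entries positive: (0, 1), (0, 4). Count: 2.

2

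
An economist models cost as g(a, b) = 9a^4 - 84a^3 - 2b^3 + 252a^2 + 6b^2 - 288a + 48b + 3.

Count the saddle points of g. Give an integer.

3

g separates as a function of a plus a function of b, so ∇g=0 decouples.
∂g/∂a = 36(a - 4)(a - 2)(a - 1) = 0 at a ∈ {1, 2, 4}; ∂g/∂b = -6(b - 4)(b + 2) = 0 at b ∈ {-2, 4}.
The Hessian is diagonal: diag(g_aa, g_bb). Second derivatives: g_aa(1)=108, g_aa(2)=-72, g_aa(4)=216; g_bb(-2)=36, g_bb(4)=-36.
Saddle points occur where the two diagonal entries have opposite signs: (1, 4), (2, -2), (4, 4). Count: 3.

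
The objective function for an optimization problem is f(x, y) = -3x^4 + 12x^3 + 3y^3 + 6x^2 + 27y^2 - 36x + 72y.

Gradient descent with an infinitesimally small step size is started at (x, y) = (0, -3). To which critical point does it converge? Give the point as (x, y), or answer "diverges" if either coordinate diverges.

f is separable, so gradient descent decouples: x follows -∂f/∂x, y follows -∂f/∂y.
∂f/∂x = -12(x - 3)(x - 1)(x + 1); at x=0 this is -36, so x increases.
∂f/∂y = 9(y + 2)(y + 4); at y=-3 this is -9, so y increases.
x converges to its nearest critical value 1 (a local min of the x-part); y converges to -2. The iterate converges to (1, -2).

(1, -2)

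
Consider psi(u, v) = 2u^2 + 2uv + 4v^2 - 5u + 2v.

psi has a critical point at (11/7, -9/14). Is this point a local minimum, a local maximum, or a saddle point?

local minimum

The Hessian of psi is constant: H = [[4, 2], [2, 8]].
det(H) = 4·8 − 2² = 28.
det(H) > 0 and tr(H) = 12 > 0, so H is positive definite and the point is a local minimum.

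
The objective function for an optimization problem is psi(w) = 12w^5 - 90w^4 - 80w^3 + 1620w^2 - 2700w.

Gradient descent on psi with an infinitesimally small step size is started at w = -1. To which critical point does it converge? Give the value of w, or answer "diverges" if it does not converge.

psi'(w) = 60(w - 5)(w - 3)(w - 1)(w + 3), so psi'(-1) = -5760.
Gradient descent moves in the -psi' direction, i.e. w is increasing.
The nearest critical point in that direction is w = 1, where psi'' = 1920 > 0 (a local minimum). The iterate converges there.

1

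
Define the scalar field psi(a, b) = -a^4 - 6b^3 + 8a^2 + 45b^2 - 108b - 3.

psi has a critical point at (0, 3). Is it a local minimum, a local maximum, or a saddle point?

saddle point

The mixed partial ∂²psi/∂a∂b is 0, so the Hessian at any point is diag(psi_aa, psi_bb) = diag(4(-3a^2 + 4), 18(-2b + 5)).
At (0, 3): H = diag(16, -18).
The eigenvalues have opposite signs, so H is indefinite: a saddle point.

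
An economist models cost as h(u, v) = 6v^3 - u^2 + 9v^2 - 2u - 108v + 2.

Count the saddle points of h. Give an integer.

h separates as a function of u plus a function of v, so ∇h=0 decouples.
∂h/∂u = -2(u + 1) = 0 at u ∈ {-1}; ∂h/∂v = 18(v - 2)(v + 3) = 0 at v ∈ {-3, 2}.
The Hessian is diagonal: diag(h_uu, h_vv). Second derivatives: h_uu(-1)=-2; h_vv(-3)=-90, h_vv(2)=90.
Saddle points occur where the two diagonal entries have opposite signs: (-1, 2). Count: 1.

1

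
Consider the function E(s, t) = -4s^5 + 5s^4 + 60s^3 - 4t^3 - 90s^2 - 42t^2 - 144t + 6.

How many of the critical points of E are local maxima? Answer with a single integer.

E separates as a function of s plus a function of t, so ∇E=0 decouples.
∂E/∂s = -20s(s - 3)(s - 1)(s + 3) = 0 at s ∈ {-3, 0, 1, 3}; ∂E/∂t = -12(t + 3)(t + 4) = 0 at t ∈ {-4, -3}.
The Hessian is diagonal: diag(E_ss, E_tt). Second derivatives: E_ss(-3)=1440, E_ss(0)=-180, E_ss(1)=160, E_ss(3)=-720; E_tt(-4)=12, E_tt(-3)=-12.
Local maxima occur where both diagonal entries negative: (0, -3), (3, -3). Count: 2.

2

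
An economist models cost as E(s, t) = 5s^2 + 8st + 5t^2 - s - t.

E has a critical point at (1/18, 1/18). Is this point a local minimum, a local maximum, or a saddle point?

The Hessian of E is constant: H = [[10, 8], [8, 10]].
det(H) = 10·10 − 8² = 36.
det(H) > 0 and tr(H) = 20 > 0, so H is positive definite and the point is a local minimum.

local minimum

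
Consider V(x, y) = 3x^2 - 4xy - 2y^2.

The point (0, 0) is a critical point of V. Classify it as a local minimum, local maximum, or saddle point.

saddle point

The Hessian of V is constant: H = [[6, -4], [-4, -4]].
det(H) = 6·(-4) − (-4)² = -40.
Since det(H) < 0, H is indefinite and the critical point is a saddle point.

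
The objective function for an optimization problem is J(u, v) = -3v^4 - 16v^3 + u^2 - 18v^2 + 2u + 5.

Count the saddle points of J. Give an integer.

J separates as a function of u plus a function of v, so ∇J=0 decouples.
∂J/∂u = 2(u + 1) = 0 at u ∈ {-1}; ∂J/∂v = -12v(v + 1)(v + 3) = 0 at v ∈ {-3, -1, 0}.
The Hessian is diagonal: diag(J_uu, J_vv). Second derivatives: J_uu(-1)=2; J_vv(-3)=-72, J_vv(-1)=24, J_vv(0)=-36.
Saddle points occur where the two diagonal entries have opposite signs: (-1, -3), (-1, 0). Count: 2.

2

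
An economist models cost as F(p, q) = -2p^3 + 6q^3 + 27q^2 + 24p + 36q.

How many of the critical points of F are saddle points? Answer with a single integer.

2

F separates as a function of p plus a function of q, so ∇F=0 decouples.
∂F/∂p = -6(p - 2)(p + 2) = 0 at p ∈ {-2, 2}; ∂F/∂q = 18(q + 1)(q + 2) = 0 at q ∈ {-2, -1}.
The Hessian is diagonal: diag(F_pp, F_qq). Second derivatives: F_pp(-2)=24, F_pp(2)=-24; F_qq(-2)=-18, F_qq(-1)=18.
Saddle points occur where the two diagonal entries have opposite signs: (-2, -2), (2, -1). Count: 2.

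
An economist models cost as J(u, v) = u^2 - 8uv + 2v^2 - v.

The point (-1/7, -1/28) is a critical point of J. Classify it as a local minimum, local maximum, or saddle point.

The Hessian of J is constant: H = [[2, -8], [-8, 4]].
det(H) = 2·4 − (-8)² = -56.
Since det(H) < 0, H is indefinite and the critical point is a saddle point.

saddle point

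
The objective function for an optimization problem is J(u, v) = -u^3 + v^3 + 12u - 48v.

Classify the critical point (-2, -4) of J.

The mixed partial ∂²J/∂u∂v is 0, so the Hessian at any point is diag(J_uu, J_vv) = diag(-6u, 6v).
At (-2, -4): H = diag(12, -24).
The eigenvalues have opposite signs, so H is indefinite: a saddle point.

saddle point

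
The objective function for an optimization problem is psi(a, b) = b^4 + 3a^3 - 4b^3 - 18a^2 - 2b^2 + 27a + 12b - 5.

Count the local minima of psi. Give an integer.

2

psi separates as a function of a plus a function of b, so ∇psi=0 decouples.
∂psi/∂a = 9(a - 3)(a - 1) = 0 at a ∈ {1, 3}; ∂psi/∂b = 4(b - 3)(b - 1)(b + 1) = 0 at b ∈ {-1, 1, 3}.
The Hessian is diagonal: diag(psi_aa, psi_bb). Second derivatives: psi_aa(1)=-18, psi_aa(3)=18; psi_bb(-1)=32, psi_bb(1)=-16, psi_bb(3)=32.
Local minima occur where both diagonal entries positive: (3, -1), (3, 3). Count: 2.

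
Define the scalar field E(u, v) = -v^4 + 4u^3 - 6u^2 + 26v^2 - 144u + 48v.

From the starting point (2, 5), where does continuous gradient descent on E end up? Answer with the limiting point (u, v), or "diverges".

E is separable, so gradient descent decouples: u follows -∂E/∂u, v follows -∂E/∂v.
∂E/∂u = 12(u - 4)(u + 3); at u=2 this is -120, so u increases.
∂E/∂v = -4(v - 4)(v + 1)(v + 3); at v=5 this is -192, so v increases.
The v-coordinate has no critical point in that direction and runs off to infinity.

diverges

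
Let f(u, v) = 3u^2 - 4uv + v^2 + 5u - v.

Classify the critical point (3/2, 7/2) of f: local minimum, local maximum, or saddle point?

saddle point

The Hessian of f is constant: H = [[6, -4], [-4, 2]].
det(H) = 6·2 − (-4)² = -4.
Since det(H) < 0, H is indefinite and the critical point is a saddle point.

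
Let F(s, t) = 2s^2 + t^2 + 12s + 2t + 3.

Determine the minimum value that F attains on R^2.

F(s,t) separates as P(s) + Q(t) + 3, so its minimum is min P + min Q + 3.
P'(s) = 4s + 12 vanishes at s ∈ {-3}; Q'(t) = 2(t + 1) vanishes at t ∈ {-1}.
Local minima of P (where P''>0): P(-3)=-18. Local minima of Q: Q(-1)=-1.
So the global minimum of F is P(-3) + Q(-1) + 3 = -18 − 1 + 3 = -16, attained at (-3, -1).

-16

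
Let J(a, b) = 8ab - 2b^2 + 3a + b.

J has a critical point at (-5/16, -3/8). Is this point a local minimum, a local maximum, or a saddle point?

The Hessian of J is constant: H = [[0, 8], [8, -4]].
det(H) = 0·(-4) − 8² = -64.
Since det(H) < 0, H is indefinite and the critical point is a saddle point.

saddle point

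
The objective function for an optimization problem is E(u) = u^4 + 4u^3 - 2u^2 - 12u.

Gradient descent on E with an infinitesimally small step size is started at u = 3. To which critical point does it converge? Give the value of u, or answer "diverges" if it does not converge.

E'(u) = 4(u - 1)(u + 1)(u + 3), so E'(3) = 192.
Gradient descent moves in the -E' direction, i.e. u is decreasing.
The nearest critical point in that direction is u = 1, where E'' = 32 > 0 (a local minimum). The iterate converges there.

1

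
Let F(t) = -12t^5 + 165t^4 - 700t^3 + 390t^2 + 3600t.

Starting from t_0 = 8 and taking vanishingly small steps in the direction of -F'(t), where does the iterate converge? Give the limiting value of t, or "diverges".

F'(t) = -60(t - 5)(t - 4)(t - 3)(t + 1), so F'(8) = -32400.
Gradient descent moves in the -F' direction, i.e. t is increasing.
There is no critical point above t=8, and F' keeps the same sign, so the iterate runs off to +∞.

diverges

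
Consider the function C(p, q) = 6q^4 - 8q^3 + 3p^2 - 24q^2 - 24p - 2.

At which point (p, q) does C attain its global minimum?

(4, 2)

C(p,q) separates as A(p) + B(q) − 2, so its minimum is min A + min B − 2.
A'(p) = 6p - 24 vanishes at p ∈ {4}; B'(q) = 24q(q - 2)(q + 1) vanishes at q ∈ {-1, 0, 2}.
Local minima of A (where A''>0): A(4)=-48. Local minima of B: B(-1)=-10, B(2)=-64.
So the global minimum of C is A(4) + B(2) − 2 = -48 − 64 − 2 = -114, attained at (4, 2).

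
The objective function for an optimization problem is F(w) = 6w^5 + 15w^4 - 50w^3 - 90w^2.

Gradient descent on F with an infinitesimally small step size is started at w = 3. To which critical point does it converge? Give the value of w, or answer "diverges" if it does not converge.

2

F'(w) = 30w(w - 2)(w + 1)(w + 3), so F'(3) = 2160.
Gradient descent moves in the -F' direction, i.e. w is decreasing.
The nearest critical point in that direction is w = 2, where F'' = 900 > 0 (a local minimum). The iterate converges there.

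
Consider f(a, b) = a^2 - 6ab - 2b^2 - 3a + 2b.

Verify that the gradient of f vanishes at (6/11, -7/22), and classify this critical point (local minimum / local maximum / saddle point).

saddle point

∇f = (2a - 6b - 3, -6a - 4b + 2); substituting (6/11, -7/22) gives ∇f = (0, 0), so (6/11, -7/22) is indeed a critical point.
The Hessian of f is constant: H = [[2, -6], [-6, -4]].
det(H) = 2·(-4) − (-6)² = -44.
Since det(H) < 0, H is indefinite and the critical point is a saddle point.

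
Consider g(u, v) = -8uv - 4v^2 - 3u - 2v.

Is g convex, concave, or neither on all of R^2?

g is quadratic, so its Hessian is the constant matrix H = [[0, -8], [-8, -8]].
det(H) = -64, tr(H) = -8.
det(H) < 0, so H is indefinite: neither convex nor concave.

neither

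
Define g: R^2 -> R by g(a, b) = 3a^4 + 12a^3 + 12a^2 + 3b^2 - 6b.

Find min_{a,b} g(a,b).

g(a,b) separates as P(a) + Q(b), so its minimum is min P + min Q.
P'(a) = 12a(a + 1)(a + 2) vanishes at a ∈ {-2, -1, 0}; Q'(b) = 6b - 6 vanishes at b ∈ {1}.
Local minima of P (where P''>0): P(-2)=0, P(0)=0. Local minima of Q: Q(1)=-3.
So the global minimum of g is P(-2) + Q(1) = 0 − 3 = -3, attained at (-2, 1).

-3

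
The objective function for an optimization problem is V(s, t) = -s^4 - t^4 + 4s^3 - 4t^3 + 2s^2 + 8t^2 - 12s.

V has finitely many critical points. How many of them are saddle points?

4

V separates as a function of s plus a function of t, so ∇V=0 decouples.
∂V/∂s = -4(s - 3)(s - 1)(s + 1) = 0 at s ∈ {-1, 1, 3}; ∂V/∂t = -4t(t - 1)(t + 4) = 0 at t ∈ {-4, 0, 1}.
The Hessian is diagonal: diag(V_ss, V_tt). Second derivatives: V_ss(-1)=-32, V_ss(1)=16, V_ss(3)=-32; V_tt(-4)=-80, V_tt(0)=16, V_tt(1)=-20.
Saddle points occur where the two diagonal entries have opposite signs: (-1, 0), (1, -4), (1, 1), (3, 0). Count: 4.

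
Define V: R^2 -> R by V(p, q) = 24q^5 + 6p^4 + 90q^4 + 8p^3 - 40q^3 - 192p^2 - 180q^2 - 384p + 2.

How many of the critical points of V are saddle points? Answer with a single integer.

V separates as a function of p plus a function of q, so ∇V=0 decouples.
∂V/∂p = 24(p - 4)(p + 1)(p + 4) = 0 at p ∈ {-4, -1, 4}; ∂V/∂q = 120q(q - 1)(q + 1)(q + 3) = 0 at q ∈ {-3, -1, 0, 1}.
The Hessian is diagonal: diag(V_pp, V_qq). Second derivatives: V_pp(-4)=576, V_pp(-1)=-360, V_pp(4)=960; V_qq(-3)=-2880, V_qq(-1)=480, V_qq(0)=-360, V_qq(1)=960.
Saddle points occur where the two diagonal entries have opposite signs: (-4, -3), (-4, 0), (-1, -1), (-1, 1), (4, -3), (4, 0). Count: 6.

6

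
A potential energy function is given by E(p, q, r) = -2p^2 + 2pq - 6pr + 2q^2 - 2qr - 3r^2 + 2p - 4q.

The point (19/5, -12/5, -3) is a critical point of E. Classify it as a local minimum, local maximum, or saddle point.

saddle point

The Hessian is constant: H = [[-4, 2, -6], [2, 4, -2], [-6, -2, -6]].
Leading principal minors: Δ₁ = -4, Δ₂ = -20, Δ₃ = 40.
The minors fit neither the all-positive nor the alternating-sign pattern, so H is indefinite: a saddle point.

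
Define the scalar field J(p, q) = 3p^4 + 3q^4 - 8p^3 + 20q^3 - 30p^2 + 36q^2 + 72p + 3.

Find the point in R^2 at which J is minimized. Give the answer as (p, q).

(-2, 0)

J(p,q) separates as A(p) + B(q) + 3, so its minimum is min A + min B + 3.
A'(p) = 12(p - 3)(p - 1)(p + 2) vanishes at p ∈ {-2, 1, 3}; B'(q) = 12q(q + 2)(q + 3) vanishes at q ∈ {-3, -2, 0}.
Local minima of A (where A''>0): A(-2)=-152, A(3)=-27. Local minima of B: B(-3)=27, B(0)=0.
So the global minimum of J is A(-2) + B(0) + 3 = -152 + 0 + 3 = -149, attained at (-2, 0).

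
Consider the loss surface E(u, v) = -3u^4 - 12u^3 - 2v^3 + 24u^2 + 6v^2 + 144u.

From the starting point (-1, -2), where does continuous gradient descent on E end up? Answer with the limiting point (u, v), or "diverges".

E is separable, so gradient descent decouples: u follows -∂E/∂u, v follows -∂E/∂v.
∂E/∂u = -12(u - 2)(u + 2)(u + 3); at u=-1 this is 72, so u decreases.
∂E/∂v = -6v(v - 2); at v=-2 this is -48, so v increases.
u converges to its nearest critical value -2 (a local min of the u-part); v converges to 0. The iterate converges to (-2, 0).

(-2, 0)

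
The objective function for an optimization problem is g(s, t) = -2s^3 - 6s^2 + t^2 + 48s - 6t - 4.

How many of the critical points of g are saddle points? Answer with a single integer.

g separates as a function of s plus a function of t, so ∇g=0 decouples.
∂g/∂s = -6(s - 2)(s + 4) = 0 at s ∈ {-4, 2}; ∂g/∂t = 2(t - 3) = 0 at t ∈ {3}.
The Hessian is diagonal: diag(g_ss, g_tt). Second derivatives: g_ss(-4)=36, g_ss(2)=-36; g_tt(3)=2.
Saddle points occur where the two diagonal entries have opposite signs: (2, 3). Count: 1.

1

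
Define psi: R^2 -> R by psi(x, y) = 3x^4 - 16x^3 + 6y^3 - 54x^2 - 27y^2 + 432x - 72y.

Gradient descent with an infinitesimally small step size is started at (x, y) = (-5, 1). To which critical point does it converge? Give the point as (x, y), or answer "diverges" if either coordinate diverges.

(-3, 4)

psi is separable, so gradient descent decouples: x follows -∂psi/∂x, y follows -∂psi/∂y.
∂psi/∂x = 12(x - 4)(x - 3)(x + 3); at x=-5 this is -1728, so x increases.
∂psi/∂y = 18(y - 4)(y + 1); at y=1 this is -108, so y increases.
x converges to its nearest critical value -3 (a local min of the x-part); y converges to 4. The iterate converges to (-3, 4).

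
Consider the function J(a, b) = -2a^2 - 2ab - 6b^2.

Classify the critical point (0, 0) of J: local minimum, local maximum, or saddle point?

local maximum

The Hessian of J is constant: H = [[-4, -2], [-2, -12]].
det(H) = (-4)·(-12) − (-2)² = 44.
det(H) > 0 and tr(H) = -16 < 0, so H is negative definite and the point is a local maximum.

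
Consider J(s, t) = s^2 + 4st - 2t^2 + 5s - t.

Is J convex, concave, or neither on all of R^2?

J is quadratic, so its Hessian is the constant matrix H = [[2, 4], [4, -4]].
det(H) = -24, tr(H) = -2.
det(H) < 0, so H is indefinite: neither convex nor concave.

neither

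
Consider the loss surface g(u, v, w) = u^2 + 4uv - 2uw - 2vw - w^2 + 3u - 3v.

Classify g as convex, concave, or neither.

neither

g is quadratic, so its Hessian is the constant matrix H = [[2, 4, -2], [4, 0, -2], [-2, -2, -2]].
Leading principal minors: 2, -16, 56.
Neither pattern holds ⇒ H is indefinite ⇒ neither convex nor concave.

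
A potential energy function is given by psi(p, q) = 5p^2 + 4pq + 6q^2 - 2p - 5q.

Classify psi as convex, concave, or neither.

convex

psi is quadratic, so its Hessian is the constant matrix H = [[10, 4], [4, 12]].
det(H) = 104, tr(H) = 22.
det(H) > 0 and tr(H) > 0, so H is positive definite everywhere: convex.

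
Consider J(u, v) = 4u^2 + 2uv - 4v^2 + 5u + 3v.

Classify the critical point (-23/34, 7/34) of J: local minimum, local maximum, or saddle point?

saddle point

The Hessian of J is constant: H = [[8, 2], [2, -8]].
det(H) = 8·(-8) − 2² = -68.
Since det(H) < 0, H is indefinite and the critical point is a saddle point.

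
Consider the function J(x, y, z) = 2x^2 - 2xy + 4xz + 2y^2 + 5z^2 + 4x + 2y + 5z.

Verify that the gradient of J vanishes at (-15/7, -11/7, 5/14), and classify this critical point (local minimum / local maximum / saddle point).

local minimum

∇J = (4x - 2y + 4z + 4, -2x + 4y + 2, 4x + 10z + 5); substituting (-15/7, -11/7, 5/14) gives ∇J = (0, 0, 0), so (-15/7, -11/7, 5/14) is indeed a critical point.
The Hessian is constant: H = [[4, -2, 4], [-2, 4, 0], [4, 0, 10]].
Leading principal minors: Δ₁ = 4, Δ₂ = 12, Δ₃ = 56.
All leading minors are positive, so H is positive definite: a local minimum.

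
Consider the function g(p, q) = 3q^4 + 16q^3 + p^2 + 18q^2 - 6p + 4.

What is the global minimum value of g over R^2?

g(p,q) separates as A(p) + B(q) + 4, so its minimum is min A + min B + 4.
A'(p) = 2p - 6 vanishes at p ∈ {3}; B'(q) = 12q(q + 1)(q + 3) vanishes at q ∈ {-3, -1, 0}.
Local minima of A (where A''>0): A(3)=-9. Local minima of B: B(-3)=-27, B(0)=0.
So the global minimum of g is A(3) + B(-3) + 4 = -9 − 27 + 4 = -32, attained at (3, -3).

-32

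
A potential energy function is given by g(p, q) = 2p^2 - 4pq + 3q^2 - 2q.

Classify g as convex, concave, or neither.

convex

g is quadratic, so its Hessian is the constant matrix H = [[4, -4], [-4, 6]].
det(H) = 8, tr(H) = 10.
det(H) > 0 and tr(H) > 0, so H is positive definite everywhere: convex.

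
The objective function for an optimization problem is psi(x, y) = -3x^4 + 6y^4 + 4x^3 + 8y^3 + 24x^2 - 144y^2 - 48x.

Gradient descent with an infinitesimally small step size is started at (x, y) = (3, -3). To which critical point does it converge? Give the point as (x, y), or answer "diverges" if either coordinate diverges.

psi is separable, so gradient descent decouples: x follows -∂psi/∂x, y follows -∂psi/∂y.
∂psi/∂x = -12(x - 2)(x - 1)(x + 2); at x=3 this is -120, so x increases.
∂psi/∂y = 24y(y - 3)(y + 4); at y=-3 this is 432, so y decreases.
The x-coordinate has no critical point in that direction and runs off to infinity.

diverges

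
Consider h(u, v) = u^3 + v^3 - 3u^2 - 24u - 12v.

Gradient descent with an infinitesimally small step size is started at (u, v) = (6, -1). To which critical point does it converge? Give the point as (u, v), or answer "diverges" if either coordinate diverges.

(4, 2)

h is separable, so gradient descent decouples: u follows -∂h/∂u, v follows -∂h/∂v.
∂h/∂u = 3(u - 4)(u + 2); at u=6 this is 48, so u decreases.
∂h/∂v = 3(v - 2)(v + 2); at v=-1 this is -9, so v increases.
u converges to its nearest critical value 4 (a local min of the u-part); v converges to 2. The iterate converges to (4, 2).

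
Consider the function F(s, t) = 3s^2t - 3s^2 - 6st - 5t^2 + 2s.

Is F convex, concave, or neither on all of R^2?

neither

The term 3s^2t is cubic, so the Hessian is not constant.
∂²F/∂s² = 6t - 6, which takes both signs as t varies (negative for sufficiently negative t). A diagonal entry of the Hessian changing sign means the Hessian is neither positive- nor negative-semidefinite on all of R^2.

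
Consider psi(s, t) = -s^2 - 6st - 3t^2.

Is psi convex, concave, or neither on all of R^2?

psi is quadratic, so its Hessian is the constant matrix H = [[-2, -6], [-6, -6]].
det(H) = -24, tr(H) = -8.
det(H) < 0, so H is indefinite: neither convex nor concave.

neither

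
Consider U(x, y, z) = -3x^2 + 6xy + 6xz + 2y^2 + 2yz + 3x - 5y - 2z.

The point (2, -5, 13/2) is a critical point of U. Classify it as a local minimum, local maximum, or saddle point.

saddle point

The Hessian is constant: H = [[-6, 6, 6], [6, 4, 2], [6, 2, 0]].
Leading principal minors: Δ₁ = -6, Δ₂ = -60, Δ₃ = 24.
The minors fit neither the all-positive nor the alternating-sign pattern, so H is indefinite: a saddle point.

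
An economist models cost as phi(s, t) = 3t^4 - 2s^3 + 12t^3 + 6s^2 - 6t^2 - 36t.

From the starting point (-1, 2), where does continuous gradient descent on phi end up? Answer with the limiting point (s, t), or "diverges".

phi is separable, so gradient descent decouples: s follows -∂phi/∂s, t follows -∂phi/∂t.
∂phi/∂s = -6s(s - 2); at s=-1 this is -18, so s increases.
∂phi/∂t = 12(t - 1)(t + 1)(t + 3); at t=2 this is 180, so t decreases.
s converges to its nearest critical value 0 (a local min of the s-part); t converges to 1. The iterate converges to (0, 1).

(0, 1)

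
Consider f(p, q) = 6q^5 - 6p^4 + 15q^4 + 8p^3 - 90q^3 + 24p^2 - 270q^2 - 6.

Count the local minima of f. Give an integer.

f separates as a function of p plus a function of q, so ∇f=0 decouples.
∂f/∂p = -24p(p - 2)(p + 1) = 0 at p ∈ {-1, 0, 2}; ∂f/∂q = 30q(q - 3)(q + 2)(q + 3) = 0 at q ∈ {-3, -2, 0, 3}.
The Hessian is diagonal: diag(f_pp, f_qq). Second derivatives: f_pp(-1)=-72, f_pp(0)=48, f_pp(2)=-144; f_qq(-3)=-540, f_qq(-2)=300, f_qq(0)=-540, f_qq(3)=2700.
Local minima occur where both diagonal entries positive: (0, -2), (0, 3). Count: 2.

2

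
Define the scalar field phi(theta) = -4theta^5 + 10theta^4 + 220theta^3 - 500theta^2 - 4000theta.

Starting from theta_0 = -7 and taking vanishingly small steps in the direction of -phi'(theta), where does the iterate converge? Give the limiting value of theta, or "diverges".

-5

phi'(theta) = -20(theta - 5)(theta - 4)(theta + 2)(theta + 5), so phi'(-7) = -26400.
Gradient descent moves in the -phi' direction, i.e. theta is increasing.
The nearest critical point in that direction is theta = -5, where phi'' = 5400 > 0 (a local minimum). The iterate converges there.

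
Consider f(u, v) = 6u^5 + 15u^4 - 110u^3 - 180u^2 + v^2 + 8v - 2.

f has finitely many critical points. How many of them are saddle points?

2

f separates as a function of u plus a function of v, so ∇f=0 decouples.
∂f/∂u = 30u(u - 3)(u + 1)(u + 4) = 0 at u ∈ {-4, -1, 0, 3}; ∂f/∂v = 2(v + 4) = 0 at v ∈ {-4}.
The Hessian is diagonal: diag(f_uu, f_vv). Second derivatives: f_uu(-4)=-2520, f_uu(-1)=360, f_uu(0)=-360, f_uu(3)=2520; f_vv(-4)=2.
Saddle points occur where the two diagonal entries have opposite signs: (-4, -4), (0, -4). Count: 2.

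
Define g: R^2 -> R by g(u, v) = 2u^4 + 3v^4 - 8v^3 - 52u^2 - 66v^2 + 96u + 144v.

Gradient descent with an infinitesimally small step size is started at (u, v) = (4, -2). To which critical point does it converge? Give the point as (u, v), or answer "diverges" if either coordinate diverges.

(3, -3)

g is separable, so gradient descent decouples: u follows -∂g/∂u, v follows -∂g/∂v.
∂g/∂u = 8(u - 3)(u - 1)(u + 4); at u=4 this is 192, so u decreases.
∂g/∂v = 12(v - 4)(v - 1)(v + 3); at v=-2 this is 216, so v decreases.
u converges to its nearest critical value 3 (a local min of the u-part); v converges to -3. The iterate converges to (3, -3).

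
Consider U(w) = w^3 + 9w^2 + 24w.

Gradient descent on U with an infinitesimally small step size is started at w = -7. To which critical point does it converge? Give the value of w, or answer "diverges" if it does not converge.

diverges

U'(w) = 3(w + 2)(w + 4), so U'(-7) = 45.
Gradient descent moves in the -U' direction, i.e. w is decreasing.
There is no critical point below w=-7, and U' keeps the same sign, so the iterate runs off to −∞.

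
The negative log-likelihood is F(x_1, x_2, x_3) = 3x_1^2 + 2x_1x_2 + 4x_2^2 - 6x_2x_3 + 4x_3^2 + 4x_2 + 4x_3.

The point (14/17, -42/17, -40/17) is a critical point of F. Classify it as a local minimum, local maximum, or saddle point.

The Hessian is constant: H = [[6, 2, 0], [2, 8, -6], [0, -6, 8]].
Leading principal minors: Δ₁ = 6, Δ₂ = 44, Δ₃ = 136.
All leading minors are positive, so H is positive definite: a local minimum.

local minimum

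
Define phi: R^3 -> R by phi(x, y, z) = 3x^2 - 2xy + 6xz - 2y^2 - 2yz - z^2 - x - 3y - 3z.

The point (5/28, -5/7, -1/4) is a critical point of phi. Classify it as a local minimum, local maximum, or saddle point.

The Hessian is constant: H = [[6, -2, 6], [-2, -4, -2], [6, -2, -2]].
Leading principal minors: Δ₁ = 6, Δ₂ = -28, Δ₃ = 224.
The minors fit neither the all-positive nor the alternating-sign pattern, so H is indefinite: a saddle point.

saddle point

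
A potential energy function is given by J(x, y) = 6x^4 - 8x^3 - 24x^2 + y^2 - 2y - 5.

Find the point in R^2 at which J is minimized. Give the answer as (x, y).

J(x,y) separates as P(x) + Q(y) − 5, so its minimum is min P + min Q − 5.
P'(x) = 24x(x - 2)(x + 1) vanishes at x ∈ {-1, 0, 2}; Q'(y) = 2y - 2 vanishes at y ∈ {1}.
Local minima of P (where P''>0): P(-1)=-10, P(2)=-64. Local minima of Q: Q(1)=-1.
So the global minimum of J is P(2) + Q(1) − 5 = -64 − 1 − 5 = -70, attained at (2, 1).

(2, 1)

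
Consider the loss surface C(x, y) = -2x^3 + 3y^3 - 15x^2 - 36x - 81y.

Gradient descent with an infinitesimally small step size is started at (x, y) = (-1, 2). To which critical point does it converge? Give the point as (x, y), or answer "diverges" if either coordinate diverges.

C is separable, so gradient descent decouples: x follows -∂C/∂x, y follows -∂C/∂y.
∂C/∂x = -6(x + 2)(x + 3); at x=-1 this is -12, so x increases.
∂C/∂y = 9(y - 3)(y + 3); at y=2 this is -45, so y increases.
The x-coordinate has no critical point in that direction and runs off to infinity.

diverges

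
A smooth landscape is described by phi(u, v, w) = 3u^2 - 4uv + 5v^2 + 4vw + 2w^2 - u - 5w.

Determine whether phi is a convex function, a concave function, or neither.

convex

phi is quadratic, so its Hessian is the constant matrix H = [[6, -4, 0], [-4, 10, 4], [0, 4, 4]].
Leading principal minors: 6, 44, 80.
All positive ⇒ H ≻ 0 ⇒ convex.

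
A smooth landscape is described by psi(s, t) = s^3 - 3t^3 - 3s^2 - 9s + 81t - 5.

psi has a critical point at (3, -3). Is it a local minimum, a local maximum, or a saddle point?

The mixed partial ∂²psi/∂s∂t is 0, so the Hessian at any point is diag(psi_ss, psi_tt) = diag(6(s - 1), -18t).
At (3, -3): H = diag(12, 54).
Both eigenvalues are positive, so H is positive definite: a local minimum.

local minimum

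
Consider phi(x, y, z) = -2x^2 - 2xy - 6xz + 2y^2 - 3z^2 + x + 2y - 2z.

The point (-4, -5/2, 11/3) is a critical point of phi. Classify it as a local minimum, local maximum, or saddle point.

The Hessian is constant: H = [[-4, -2, -6], [-2, 4, 0], [-6, 0, -6]].
Leading principal minors: Δ₁ = -4, Δ₂ = -20, Δ₃ = -24.
The minors fit neither the all-positive nor the alternating-sign pattern, so H is indefinite: a saddle point.

saddle point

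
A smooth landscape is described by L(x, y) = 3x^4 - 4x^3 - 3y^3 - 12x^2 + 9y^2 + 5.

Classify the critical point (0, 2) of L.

The mixed partial ∂²L/∂x∂y is 0, so the Hessian at any point is diag(L_xx, L_yy) = diag(12(3x^2 - 2x - 2), 18(-y + 1)).
At (0, 2): H = diag(-24, -18).
Both eigenvalues are negative, so H is negative definite: a local maximum.

local maximum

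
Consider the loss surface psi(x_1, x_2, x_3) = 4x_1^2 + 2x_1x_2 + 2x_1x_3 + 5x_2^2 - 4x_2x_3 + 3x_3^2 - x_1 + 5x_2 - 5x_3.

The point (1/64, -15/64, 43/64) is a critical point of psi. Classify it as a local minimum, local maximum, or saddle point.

local minimum

The Hessian is constant: H = [[8, 2, 2], [2, 10, -4], [2, -4, 6]].
Leading principal minors: Δ₁ = 8, Δ₂ = 76, Δ₃ = 256.
All leading minors are positive, so H is positive definite: a local minimum.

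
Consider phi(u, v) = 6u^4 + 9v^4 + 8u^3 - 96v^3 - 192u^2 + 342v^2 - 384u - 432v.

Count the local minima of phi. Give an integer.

4

phi separates as a function of u plus a function of v, so ∇phi=0 decouples.
∂phi/∂u = 24(u - 4)(u + 1)(u + 4) = 0 at u ∈ {-4, -1, 4}; ∂phi/∂v = 36(v - 4)(v - 3)(v - 1) = 0 at v ∈ {1, 3, 4}.
The Hessian is diagonal: diag(phi_uu, phi_vv). Second derivatives: phi_uu(-4)=576, phi_uu(-1)=-360, phi_uu(4)=960; phi_vv(1)=216, phi_vv(3)=-72, phi_vv(4)=108.
Local minima occur where both diagonal entries positive: (-4, 1), (-4, 4), (4, 1), (4, 4). Count: 4.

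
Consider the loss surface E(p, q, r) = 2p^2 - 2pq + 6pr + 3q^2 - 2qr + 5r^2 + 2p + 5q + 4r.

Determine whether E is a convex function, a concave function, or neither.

E is quadratic, so its Hessian is the constant matrix H = [[4, -2, 6], [-2, 6, -2], [6, -2, 10]].
Leading principal minors: 4, 20, 16.
All positive ⇒ H ≻ 0 ⇒ convex.

convex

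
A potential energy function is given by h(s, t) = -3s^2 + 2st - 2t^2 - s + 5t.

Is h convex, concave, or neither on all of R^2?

h is quadratic, so its Hessian is the constant matrix H = [[-6, 2], [2, -4]].
det(H) = 20, tr(H) = -10.
det(H) > 0 and tr(H) < 0, so H is negative definite everywhere: concave.

concave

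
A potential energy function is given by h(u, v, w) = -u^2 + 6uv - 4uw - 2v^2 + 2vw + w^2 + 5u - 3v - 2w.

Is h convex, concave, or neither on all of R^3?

h is quadratic, so its Hessian is the constant matrix H = [[-2, 6, -4], [6, -4, 2], [-4, 2, 2]].
Leading principal minors: -2, -28, -80.
Neither pattern holds ⇒ H is indefinite ⇒ neither convex nor concave.

neither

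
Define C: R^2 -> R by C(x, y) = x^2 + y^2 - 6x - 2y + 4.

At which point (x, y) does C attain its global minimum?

(3, 1)

C(x,y) separates as P(x) + Q(y) + 4, so its minimum is min P + min Q + 4.
P'(x) = 2x - 6 vanishes at x ∈ {3}; Q'(y) = 2y - 2 vanishes at y ∈ {1}.
Local minima of P (where P''>0): P(3)=-9. Local minima of Q: Q(1)=-1.
So the global minimum of C is P(3) + Q(1) + 4 = -9 − 1 + 4 = -6, attained at (3, 1).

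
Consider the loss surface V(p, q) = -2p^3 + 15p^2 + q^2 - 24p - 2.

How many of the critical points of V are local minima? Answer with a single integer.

1

V separates as a function of p plus a function of q, so ∇V=0 decouples.
∂V/∂p = -6(p - 4)(p - 1) = 0 at p ∈ {1, 4}; ∂V/∂q = 2q = 0 at q ∈ {0}.
The Hessian is diagonal: diag(V_pp, V_qq). Second derivatives: V_pp(1)=18, V_pp(4)=-18; V_qq(0)=2.
Local minima occur where both diagonal entries positive: (1, 0). Count: 1.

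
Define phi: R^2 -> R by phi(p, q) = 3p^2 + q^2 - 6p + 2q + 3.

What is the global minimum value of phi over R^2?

phi(p,q) separates as A(p) + B(q) + 3, so its minimum is min A + min B + 3.
A'(p) = 6p - 6 vanishes at p ∈ {1}; B'(q) = 2q + 2 vanishes at q ∈ {-1}.
Local minima of A (where A''>0): A(1)=-3. Local minima of B: B(-1)=-1.
So the global minimum of phi is A(1) + B(-1) + 3 = -3 − 1 + 3 = -1, attained at (1, -1).

-1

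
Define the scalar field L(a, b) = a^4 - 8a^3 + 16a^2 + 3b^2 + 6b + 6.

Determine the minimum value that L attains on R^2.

L(a,b) separates as P(a) + Q(b) + 6, so its minimum is min P + min Q + 6.
P'(a) = 4a(a - 4)(a - 2) vanishes at a ∈ {0, 2, 4}; Q'(b) = 6b + 6 vanishes at b ∈ {-1}.
Local minima of P (where P''>0): P(0)=0, P(4)=0. Local minima of Q: Q(-1)=-3.
So the global minimum of L is P(0) + Q(-1) + 6 = 0 − 3 + 6 = 3, attained at (0, -1).

3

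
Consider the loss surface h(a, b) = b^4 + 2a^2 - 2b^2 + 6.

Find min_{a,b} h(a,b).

5

h(a,b) separates as P(a) + Q(b) + 6, so its minimum is min P + min Q + 6.
P'(a) = 4a vanishes at a ∈ {0}; Q'(b) = 4b(b - 1)(b + 1) vanishes at b ∈ {-1, 0, 1}.
Local minima of P (where P''>0): P(0)=0. Local minima of Q: Q(-1)=-1, Q(1)=-1.
So the global minimum of h is P(0) + Q(-1) + 6 = 0 − 1 + 6 = 5, attained at (0, -1).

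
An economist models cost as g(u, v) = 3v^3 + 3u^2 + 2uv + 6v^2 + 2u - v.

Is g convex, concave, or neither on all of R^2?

The term 3v^3 is cubic, so the Hessian is not constant.
∂²g/∂v² = 18v + 12, which takes both signs as v varies (negative for sufficiently negative v). A diagonal entry of the Hessian changing sign means the Hessian is neither positive- nor negative-semidefinite on all of R^2.

neither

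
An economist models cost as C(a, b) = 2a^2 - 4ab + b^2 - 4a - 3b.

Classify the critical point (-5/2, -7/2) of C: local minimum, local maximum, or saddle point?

saddle point

The Hessian of C is constant: H = [[4, -4], [-4, 2]].
det(H) = 4·2 − (-4)² = -8.
Since det(H) < 0, H is indefinite and the critical point is a saddle point.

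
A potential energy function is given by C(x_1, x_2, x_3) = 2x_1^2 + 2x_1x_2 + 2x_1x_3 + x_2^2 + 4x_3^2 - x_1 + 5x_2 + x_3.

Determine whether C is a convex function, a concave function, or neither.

C is quadratic, so its Hessian is the constant matrix H = [[4, 2, 2], [2, 2, 0], [2, 0, 8]].
Leading principal minors: 4, 4, 24.
All positive ⇒ H ≻ 0 ⇒ convex.

convex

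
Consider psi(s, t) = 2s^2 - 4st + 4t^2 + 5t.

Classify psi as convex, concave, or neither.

convex

psi is quadratic, so its Hessian is the constant matrix H = [[4, -4], [-4, 8]].
det(H) = 16, tr(H) = 12.
det(H) > 0 and tr(H) > 0, so H is positive definite everywhere: convex.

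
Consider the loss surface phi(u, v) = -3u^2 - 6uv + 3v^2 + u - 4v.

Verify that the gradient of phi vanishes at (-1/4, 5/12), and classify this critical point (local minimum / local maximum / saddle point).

saddle point

∇phi = (-6u - 6v + 1, -6u + 6v - 4); substituting (-1/4, 5/12) gives ∇phi = (0, 0), so (-1/4, 5/12) is indeed a critical point.
The Hessian of phi is constant: H = [[-6, -6], [-6, 6]].
det(H) = (-6)·6 − (-6)² = -72.
Since det(H) < 0, H is indefinite and the critical point is a saddle point.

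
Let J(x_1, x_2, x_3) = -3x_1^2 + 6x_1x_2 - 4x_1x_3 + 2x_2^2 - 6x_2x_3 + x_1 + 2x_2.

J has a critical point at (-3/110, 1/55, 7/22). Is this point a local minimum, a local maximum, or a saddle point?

The Hessian is constant: H = [[-6, 6, -4], [6, 4, -6], [-4, -6, 0]].
Leading principal minors: Δ₁ = -6, Δ₂ = -60, Δ₃ = 440.
The minors fit neither the all-positive nor the alternating-sign pattern, so H is indefinite: a saddle point.

saddle point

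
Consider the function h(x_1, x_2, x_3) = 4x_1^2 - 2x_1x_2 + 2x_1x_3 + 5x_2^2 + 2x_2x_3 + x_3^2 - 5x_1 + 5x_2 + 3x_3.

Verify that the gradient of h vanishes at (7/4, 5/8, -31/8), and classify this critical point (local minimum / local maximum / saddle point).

local minimum

∇h = (8x_1 - 2x_2 + 2x_3 - 5, -2x_1 + 10x_2 + 2x_3 + 5, 2x_1 + 2x_2 + 2x_3 + 3); substituting (7/4, 5/8, -31/8) gives ∇h = (0, 0, 0), so (7/4, 5/8, -31/8) is indeed a critical point.
The Hessian is constant: H = [[8, -2, 2], [-2, 10, 2], [2, 2, 2]].
Leading principal minors: Δ₁ = 8, Δ₂ = 76, Δ₃ = 64.
All leading minors are positive, so H is positive definite: a local minimum.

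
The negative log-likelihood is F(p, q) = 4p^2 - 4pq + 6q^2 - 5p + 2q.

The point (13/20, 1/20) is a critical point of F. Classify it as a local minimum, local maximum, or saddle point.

The Hessian of F is constant: H = [[8, -4], [-4, 12]].
det(H) = 8·12 − (-4)² = 80.
det(H) > 0 and tr(H) = 20 > 0, so H is positive definite and the point is a local minimum.

local minimum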